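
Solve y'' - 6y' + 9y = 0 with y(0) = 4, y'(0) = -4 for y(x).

Characteristic equation r² - 6r + 9 = 0 has discriminant (-6)² - 4·(9) = 0, so r = 3 is a repeated root.
Hence y_h = (C1 + C2*x)*exp(3*x).
Apply the initial conditions: y(0) = C1 = 4 and y'(0) = C2 + 3*C1 = -4. Solving gives C1 = 4, C2 = -16.

y = 4*exp(3*x) - 16*x*exp(3*x)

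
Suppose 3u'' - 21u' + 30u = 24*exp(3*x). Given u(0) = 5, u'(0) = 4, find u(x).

u = -4*exp(3*x) - 2*exp(5*x)/3 + 29*exp(2*x)/3

Divide through by 3: u'' - 7u' + 10u = 8*exp(3*x).
Characteristic equation r² - 7r + 10 = 0 factors as (r - 2)(r - 5) = 0, so r = 2, 5.
Hence u_h = C1*exp(2*x) + C2*exp(5*x).
Try u_p = A*exp(3*x). Substituting into the equation and dividing by exp(3*x) gives A = -4, so u_p = -4*exp(3*x).
General solution: u = -4*exp(3*x) + C1*exp(2*x) + C2*exp(5*x).
Apply the initial conditions: u(0) = -4 + C1 + C2 = 5 and u'(0) = -12 + 2*C1 + 5*C2 = 4. Solving gives C1 = 29/3, C2 = -2/3.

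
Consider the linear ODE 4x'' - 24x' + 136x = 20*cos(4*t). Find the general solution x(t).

Divide through by 4: x'' - 6x' + 34x = 5*cos(4*t).
Characteristic equation r² - 6r + 34 = 0 has discriminant (-6)² - 4·(34) = -100 < 0, so r = 3 ± 5i.
Hence x_h = C1*cos(5*t)*exp(3*t) + C2*exp(3*t)*sin(5*t).
Try x_p = A*cos(4*t) + B*sin(4*t). Substituting and equating the coefficients of cos(4t) and sin(4t) gives A = 1/10, B = -2/15, so x_p = -2*sin(4*t)/15 + cos(4*t)/10.

x = -2*sin(4*t)/15 + cos(4*t)/10 + C1*cos(5*t)*exp(3*t) + C2*exp(3*t)*sin(5*t)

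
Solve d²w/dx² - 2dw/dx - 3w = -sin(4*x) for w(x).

Characteristic equation r² - 2r - 3 = 0 factors as (r + 1)(r - 3) = 0, so r = -1, 3.
Hence w_h = C1*exp(-x) + C2*exp(3*x).
Try w_p = A*cos(4*x) + B*sin(4*x). Substituting and equating the coefficients of cos(4x) and sin(4x) gives A = -8/425, B = 19/425, so w_p = -8*cos(4*x)/425 + 19*sin(4*x)/425.

w = -8*cos(4*x)/425 + 19*sin(4*x)/425 + C1*exp(-x) + C2*exp(3*x)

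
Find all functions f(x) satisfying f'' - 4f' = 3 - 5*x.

f = C2 - 7*x/16 + 5*x**2/8 + C1*exp(4*x)

Characteristic equation r² - 4r = 0 factors as (r - 4)r = 0, so r = 4, 0.
Hence f_h = C1*exp(4*x) + C2.
Since 0 is a characteristic root (multiplicity 1), multiply the polynomial trial by x: try f_p = x*(A0 + A1*x). Substituting and matching coefficients of each power of x gives A0 = -7/16, A1 = 5/8, so f_p = -7*x/16 + 5*x^2/8.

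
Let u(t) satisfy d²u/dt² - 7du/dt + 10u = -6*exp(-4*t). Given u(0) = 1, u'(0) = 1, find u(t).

u = -5*exp(5*t)/9 - exp(-4*t)/9 + 5*exp(2*t)/3

Characteristic equation r² - 7r + 10 = 0 factors as (r - 2)(r - 5) = 0, so r = 2, 5.
Hence u_h = C1*exp(2*t) + C2*exp(5*t).
Try u_p = A*exp(-4*t). Substituting into the equation and dividing by exp(-4*t) gives A = -1/9, so u_p = -exp(-4*t)/9.
General solution: u = -exp(-4*t)/9 + C1*exp(2*t) + C2*exp(5*t).
Apply the initial conditions: u(0) = -1/9 + C1 + C2 = 1 and u'(0) = 4/9 + 2*C1 + 5*C2 = 1. Solving gives C1 = 5/3, C2 = -5/9.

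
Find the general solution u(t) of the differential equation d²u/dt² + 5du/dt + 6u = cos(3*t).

Characteristic equation r² + 5r + 6 = 0 factors as (r + 3)(r + 2) = 0, so r = -3, -2.
Hence u_h = C1*exp(-3*t) + C2*exp(-2*t).
Try u_p = A*cos(3*t) + B*sin(3*t). Substituting and equating the coefficients of cos(3t) and sin(3t) gives A = -1/78, B = 5/78, so u_p = -cos(3*t)/78 + 5*sin(3*t)/78.

u = -cos(3*t)/78 + 5*sin(3*t)/78 + C1*exp(-3*t) + C2*exp(-2*t)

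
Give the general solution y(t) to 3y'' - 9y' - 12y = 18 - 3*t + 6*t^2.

y = -5/2 + t - t**2/2 + C1*exp(4*t) + C2*exp(-t)

Divide through by 3: y'' - 3y' - 4y = 6 - t + 2*t^2.
Characteristic equation r² - 3r - 4 = 0 factors as (r - 4)(r + 1) = 0, so r = 4, -1.
Hence y_h = C1*exp(4*t) + C2*exp(-t).
For the particular solution try y_p = A0 + A1*t + A2*t^2. Substituting and matching coefficients of each power of t gives A0 = -5/2, A1 = 1, A2 = -1/2, so y_p = -5/2 + t - t^2/2.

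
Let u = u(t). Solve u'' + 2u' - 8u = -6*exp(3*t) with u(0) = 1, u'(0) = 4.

Characteristic equation r² + 2r - 8 = 0 factors as (r - 2)(r + 4) = 0, so r = 2, -4.
Hence u_h = C1*exp(2*t) + C2*exp(-4*t).
Try u_p = A*exp(3*t). Substituting into the equation and dividing by exp(3*t) gives A = -6/7, so u_p = -6*exp(3*t)/7.
General solution: u = -6*exp(3*t)/7 + C1*exp(2*t) + C2*exp(-4*t).
Apply the initial conditions: u(0) = -6/7 + C1 + C2 = 1 and u'(0) = -18/7 - 4*C2 + 2*C1 = 4. Solving gives C1 = 7/3, C2 = -10/21.

u = -10*exp(-4*t)/21 - 6*exp(3*t)/7 + 7*exp(2*t)/3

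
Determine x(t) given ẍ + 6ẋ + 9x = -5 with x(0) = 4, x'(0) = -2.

Characteristic equation r² + 6r + 9 = 0 has discriminant (6)² - 4·(9) = 0, so r = -3 is a repeated root.
Hence x_h = (C1 + C2*t)*exp(-3*t).
For the particular solution try x_p = A0. Substituting and matching coefficients of each power of t gives A0 = -5/9, so x_p = -5/9.
General solution: x = -5/9 + C1*exp(-3*t) + C2*t*exp(-3*t).
Apply the initial conditions: x(0) = -5/9 + C1 = 4 and x'(0) = C2 - 3*C1 = -2. Solving gives C1 = 41/9, C2 = 35/3.

x = -5/9 + 41*exp(-3*t)/9 + 35*t*exp(-3*t)/3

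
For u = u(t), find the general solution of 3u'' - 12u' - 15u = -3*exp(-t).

u = C1*exp(5*t) + C2*exp(-t) + t*exp(-t)/6

Divide through by 3: u'' - 4u' - 5u = -exp(-t).
Characteristic equation r² - 4r - 5 = 0 factors as (r - 5)(r + 1) = 0, so r = 5, -1.
Hence u_h = C1*exp(5*t) + C2*exp(-t).
Since exp(-t) solves the homogeneous equation (r = -1 is a root of multiplicity 1), multiply the trial by t. Try u_p = A*t*exp(-t). Substituting into the equation and dividing by exp(-t) gives A = 1/6, so u_p = t*exp(-t)/6.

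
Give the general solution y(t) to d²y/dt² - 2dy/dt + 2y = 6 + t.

y = 7/2 + t/2 + C1*cos(t)*exp(t) + C2*exp(t)*sin(t)

Characteristic equation r² - 2r + 2 = 0 has discriminant (-2)² - 4·(2) = -4 < 0, so r = 1 ± i.
Hence y_h = C1*cos(t)*exp(t) + C2*exp(t)*sin(t).
For the particular solution try y_p = A0 + A1*t. Substituting and matching coefficients of each power of t gives A0 = 7/2, A1 = 1/2, so y_p = 7/2 + t/2.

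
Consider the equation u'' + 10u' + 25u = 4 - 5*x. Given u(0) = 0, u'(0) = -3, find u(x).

Characteristic equation r² + 10r + 25 = 0 has discriminant (10)² - 4·(25) = 0, so r = -5 is a repeated root.
Hence u_h = (C1 + C2*x)*exp(-5*x).
For the particular solution try u_p = A0 + A1*x. Substituting and matching coefficients of each power of x gives A0 = 6/25, A1 = -1/5, so u_p = 6/25 - x/5.
General solution: u = 6/25 - x/5 + C1*exp(-5*x) + C2*x*exp(-5*x).
Apply the initial conditions: u(0) = 6/25 + C1 = 0 and u'(0) = -1/5 + C2 - 5*C1 = -3. Solving gives C1 = -6/25, C2 = -4.

u = 6/25 - 6*exp(-5*x)/25 - x/5 - 4*x*exp(-5*x)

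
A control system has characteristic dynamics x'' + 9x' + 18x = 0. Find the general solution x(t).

Characteristic equation r² + 9r + 18 = 0 factors as (r + 6)(r + 3) = 0, so r = -6, -3.
Hence x_h = C1*exp(-6*t) + C2*exp(-3*t).

x = C1*exp(-6*t) + C2*exp(-3*t)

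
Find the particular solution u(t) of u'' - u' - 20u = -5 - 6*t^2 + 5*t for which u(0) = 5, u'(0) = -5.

u = 147/500 - 7*t/25 + 3*t**2/10 + 113*exp(-4*t)/36 + 1763*exp(5*t)/1125

Characteristic equation r² - r - 20 = 0 factors as (r - 5)(r + 4) = 0, so r = 5, -4.
Hence u_h = C1*exp(5*t) + C2*exp(-4*t).
For the particular solution try u_p = A0 + A1*t + A2*t^2. Substituting and matching coefficients of each power of t gives A0 = 147/500, A1 = -7/25, A2 = 3/10, so u_p = 147/500 - 7*t/25 + 3*t^2/10.
General solution: u = 147/500 - 7*t/25 + 3*t^2/10 + C1*exp(5*t) + C2*exp(-4*t).
Apply the initial conditions: u(0) = 147/500 + C1 + C2 = 5 and u'(0) = -7/25 - 4*C2 + 5*C1 = -5. Solving gives C1 = 1763/1125, C2 = 113/36.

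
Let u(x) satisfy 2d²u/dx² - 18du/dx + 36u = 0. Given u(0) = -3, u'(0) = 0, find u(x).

u = -6*exp(3*x) + 3*exp(6*x)

Divide through by 2: u'' - 9u' + 18u = 0.
Characteristic equation r² - 9r + 18 = 0 factors as (r - 6)(r - 3) = 0, so r = 6, 3.
Hence u_h = C1*exp(6*x) + C2*exp(3*x).
Apply the initial conditions: u(0) = C1 + C2 = -3 and u'(0) = 3*C2 + 6*C1 = 0. Solving gives C1 = 3, C2 = -6.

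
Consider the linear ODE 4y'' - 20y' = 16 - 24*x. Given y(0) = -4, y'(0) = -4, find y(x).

Divide through by 4: y'' - 5y' = 4 - 6*x.
Characteristic equation r² - 5r = 0 factors as (r - 5)r = 0, so r = 5, 0.
Hence y_h = C1*exp(5*x) + C2.
Since 0 is a characteristic root (multiplicity 1), multiply the polynomial trial by x: try y_p = x*(A0 + A1*x). Substituting and matching coefficients of each power of x gives A0 = -14/25, A1 = 3/5, so y_p = -14*x/25 + 3*x^2/5.
General solution: y = C2 - 14*x/25 + 3*x^2/5 + C1*exp(5*x).
Apply the initial conditions: y(0) = C1 + C2 = -4 and y'(0) = -14/25 + 5*C1 = -4. Solving gives C1 = -86/125, C2 = -414/125.

y = -414/125 - 86*exp(5*x)/125 - 14*x/25 + 3*x**2/5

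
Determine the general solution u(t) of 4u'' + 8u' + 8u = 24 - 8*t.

Divide through by 4: u'' + 2u' + 2u = 6 - 2*t.
Characteristic equation r² + 2r + 2 = 0 has discriminant (2)² - 4·(2) = -4 < 0, so r = -1 ± i.
Hence u_h = C1*cos(t)*exp(-t) + C2*exp(-t)*sin(t).
For the particular solution try u_p = A0 + A1*t. Substituting and matching coefficients of each power of t gives A0 = 4, A1 = -1, so u_p = 4 - t.

u = 4 - t + C1*cos(t)*exp(-t) + C2*exp(-t)*sin(t)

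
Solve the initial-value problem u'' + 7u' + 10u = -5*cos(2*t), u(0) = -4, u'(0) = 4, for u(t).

u = -59*exp(-2*t)/12 - 35*sin(2*t)/116 - 15*cos(2*t)/116 + 91*exp(-5*t)/87

Characteristic equation r² + 7r + 10 = 0 factors as (r + 2)(r + 5) = 0, so r = -2, -5.
Hence u_h = C1*exp(-2*t) + C2*exp(-5*t).
Try u_p = A*cos(2*t) + B*sin(2*t). Substituting and equating the coefficients of cos(2t) and sin(2t) gives A = -15/116, B = -35/116, so u_p = -35*sin(2*t)/116 - 15*cos(2*t)/116.
General solution: u = -35*sin(2*t)/116 - 15*cos(2*t)/116 + C1*exp(-2*t) + C2*exp(-5*t).
Apply the initial conditions: u(0) = -15/116 + C1 + C2 = -4 and u'(0) = -35/58 - 5*C2 - 2*C1 = 4. Solving gives C1 = -59/12, C2 = 91/87.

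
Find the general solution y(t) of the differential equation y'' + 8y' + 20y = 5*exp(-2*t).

Characteristic equation r² + 8r + 20 = 0 has discriminant (8)² - 4·(20) = -16 < 0, so r = -4 ± 2i.
Hence y_h = C1*cos(2*t)*exp(-4*t) + C2*exp(-4*t)*sin(2*t).
Try y_p = A*exp(-2*t). Substituting into the equation and dividing by exp(-2*t) gives A = 5/8, so y_p = 5*exp(-2*t)/8.

y = 5*exp(-2*t)/8 + C1*cos(2*t)*exp(-4*t) + C2*exp(-4*t)*sin(2*t)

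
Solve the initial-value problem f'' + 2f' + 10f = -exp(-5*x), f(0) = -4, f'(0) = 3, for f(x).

Characteristic equation r² + 2r + 10 = 0 has discriminant (2)² - 4·(10) = -36 < 0, so r = -1 ± 3i.
Hence f_h = C1*cos(3*x)*exp(-x) + C2*exp(-x)*sin(3*x).
Try f_p = A*exp(-5*x). Substituting into the equation and dividing by exp(-5*x) gives A = -1/25, so f_p = -exp(-5*x)/25.
General solution: f = -exp(-5*x)/25 + C1*cos(3*x)*exp(-x) + C2*exp(-x)*sin(3*x).
Apply the initial conditions: f(0) = -1/25 + C1 = -4 and f'(0) = 1/5 - C1 + 3*C2 = 3. Solving gives C1 = -99/25, C2 = -29/75.

f = -exp(-5*x)/25 - 99*cos(3*x)*exp(-x)/25 - 29*exp(-x)*sin(3*x)/75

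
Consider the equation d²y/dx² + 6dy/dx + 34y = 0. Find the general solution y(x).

Characteristic equation r² + 6r + 34 = 0 has discriminant (6)² - 4·(34) = -100 < 0, so r = -3 ± 5i.
Hence y_h = C1*cos(5*x)*exp(-3*x) + C2*exp(-3*x)*sin(5*x).

y = C1*cos(5*x)*exp(-3*x) + C2*exp(-3*x)*sin(5*x)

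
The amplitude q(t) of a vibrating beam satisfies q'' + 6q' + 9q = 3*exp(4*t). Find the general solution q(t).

Characteristic equation r² + 6r + 9 = 0 has discriminant (6)² - 4·(9) = 0, so r = -3 is a repeated root.
Hence q_h = (C1 + C2*t)*exp(-3*t).
Try q_p = A*exp(4*t). Substituting into the equation and dividing by exp(4*t) gives A = 3/49, so q_p = 3*exp(4*t)/49.

q = 3*exp(4*t)/49 + C1*exp(-3*t) + C2*t*exp(-3*t)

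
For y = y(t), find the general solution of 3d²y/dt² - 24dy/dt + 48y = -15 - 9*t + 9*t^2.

Divide through by 3: y'' - 8y' + 16y = -5 - 3*t + 3*t^2.
Characteristic equation r² - 8r + 16 = 0 has discriminant (-8)² - 4·(16) = 0, so r = 4 is a repeated root.
Hence y_h = (C1 + C2*t)*exp(4*t).
For the particular solution try y_p = A0 + A1*t + A2*t^2. Substituting and matching coefficients of each power of t gives A0 = -43/128, A1 = 0, A2 = 3/16, so y_p = -43/128 + 3*t^2/16.

y = -43/128 + 3*t**2/16 + C1*exp(4*t) + C2*t*exp(4*t)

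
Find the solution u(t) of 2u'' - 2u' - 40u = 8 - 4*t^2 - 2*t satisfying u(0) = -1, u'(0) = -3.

Divide through by 2: u'' - u' - 20u = 4 - t - 2*t^2.
Characteristic equation r² - r - 20 = 0 factors as (r - 5)(r + 4) = 0, so r = 5, -4.
Hence u_h = C1*exp(5*t) + C2*exp(-4*t).
For the particular solution try u_p = A0 + A1*t + A2*t^2. Substituting and matching coefficients of each power of t gives A0 = -24/125, A1 = 1/25, A2 = 1/10, so u_p = -24/125 + t^2/10 + t/25.
General solution: u = -24/125 + t^2/10 + t/25 + C1*exp(5*t) + C2*exp(-4*t).
Apply the initial conditions: u(0) = -24/125 + C1 + C2 = -1 and u'(0) = 1/25 - 4*C2 + 5*C1 = -3. Solving gives C1 = -784/1125, C2 = -1/9.

u = -24/125 - 784*exp(5*t)/1125 - exp(-4*t)/9 + t**2/10 + t/25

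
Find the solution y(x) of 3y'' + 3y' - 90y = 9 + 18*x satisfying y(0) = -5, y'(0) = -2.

Divide through by 3: y'' + y' - 30y = 3 + 6*x.
Characteristic equation r² + r - 30 = 0 factors as (r + 6)(r - 5) = 0, so r = -6, 5.
Hence y_h = C1*exp(-6*x) + C2*exp(5*x).
For the particular solution try y_p = A0 + A1*x. Substituting and matching coefficients of each power of x gives A0 = -8/75, A1 = -1/5, so y_p = -8/75 - x/5.
General solution: y = -8/75 - x/5 + C1*exp(-6*x) + C2*exp(5*x).
Apply the initial conditions: y(0) = -8/75 + C1 + C2 = -5 and y'(0) = -1/5 - 6*C1 + 5*C2 = -2. Solving gives C1 = -68/33, C2 = -779/275.

y = -8/75 - 779*exp(5*x)/275 - 68*exp(-6*x)/33 - x/5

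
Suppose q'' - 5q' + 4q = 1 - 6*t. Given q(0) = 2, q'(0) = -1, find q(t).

q = -13/8 - 25*exp(4*t)/24 - 3*t/2 + 14*exp(t)/3

Characteristic equation r² - 5r + 4 = 0 factors as (r - 4)(r - 1) = 0, so r = 4, 1.
Hence q_h = C1*exp(4*t) + C2*exp(t).
For the particular solution try q_p = A0 + A1*t. Substituting and matching coefficients of each power of t gives A0 = -13/8, A1 = -3/2, so q_p = -13/8 - 3*t/2.
General solution: q = -13/8 - 3*t/2 + C1*exp(4*t) + C2*exp(t).
Apply the initial conditions: q(0) = -13/8 + C1 + C2 = 2 and q'(0) = -3/2 + C2 + 4*C1 = -1. Solving gives C1 = -25/24, C2 = 14/3.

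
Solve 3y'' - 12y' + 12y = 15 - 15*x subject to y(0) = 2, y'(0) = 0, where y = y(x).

Divide through by 3: y'' - 4y' + 4y = 5 - 5*x.
Characteristic equation r² - 4r + 4 = 0 has discriminant (-4)² - 4·(4) = 0, so r = 2 is a repeated root.
Hence y_h = (C1 + C2*x)*exp(2*x).
For the particular solution try y_p = A0 + A1*x. Substituting and matching coefficients of each power of x gives A0 = 0, A1 = -5/4, so y_p = -5*x/4.
General solution: y = -5*x/4 + C1*exp(2*x) + C2*x*exp(2*x).
Apply the initial conditions: y(0) = C1 = 2 and y'(0) = -5/4 + C2 + 2*C1 = 0. Solving gives C1 = 2, C2 = -11/4.

y = 2*exp(2*x) - 5*x/4 - 11*x*exp(2*x)/4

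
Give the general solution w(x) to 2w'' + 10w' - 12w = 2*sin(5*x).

Divide through by 2: w'' + 5w' - 6w = sin(5*x).
Characteristic equation r² + 5r - 6 = 0 factors as (r + 6)(r - 1) = 0, so r = -6, 1.
Hence w_h = C1*exp(-6*x) + C2*exp(x).
Try w_p = A*cos(5*x) + B*sin(5*x). Substituting and equating the coefficients of cos(5x) and sin(5x) gives A = -25/1586, B = -31/1586, so w_p = -31*sin(5*x)/1586 - 25*cos(5*x)/1586.

w = -31*sin(5*x)/1586 - 25*cos(5*x)/1586 + C1*exp(-6*x) + C2*exp(x)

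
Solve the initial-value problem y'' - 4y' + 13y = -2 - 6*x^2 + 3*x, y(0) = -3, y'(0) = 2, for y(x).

y = -218/2197 - 9*x/169 - 6*x**2/13 - 6373*cos(3*x)*exp(2*x)/2197 + 17257*exp(2*x)*sin(3*x)/6591

Characteristic equation r² - 4r + 13 = 0 has discriminant (-4)² - 4·(13) = -36 < 0, so r = 2 ± 3i.
Hence y_h = C1*cos(3*x)*exp(2*x) + C2*exp(2*x)*sin(3*x).
For the particular solution try y_p = A0 + A1*x + A2*x^2. Substituting and matching coefficients of each power of x gives A0 = -218/2197, A1 = -9/169, A2 = -6/13, so y_p = -218/2197 - 9*x/169 - 6*x^2/13.
General solution: y = -218/2197 - 9*x/169 - 6*x^2/13 + C1*cos(3*x)*exp(2*x) + C2*exp(2*x)*sin(3*x).
Apply the initial conditions: y(0) = -218/2197 + C1 = -3 and y'(0) = -9/169 + 2*C1 + 3*C2 = 2. Solving gives C1 = -6373/2197, C2 = 17257/6591.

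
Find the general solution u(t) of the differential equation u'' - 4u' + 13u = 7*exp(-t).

u = 7*exp(-t)/18 + C1*cos(3*t)*exp(2*t) + C2*exp(2*t)*sin(3*t)

Characteristic equation r² - 4r + 13 = 0 has discriminant (-4)² - 4·(13) = -36 < 0, so r = 2 ± 3i.
Hence u_h = C1*cos(3*t)*exp(2*t) + C2*exp(2*t)*sin(3*t).
Try u_p = A*exp(-t). Substituting into the equation and dividing by exp(-t) gives A = 7/18, so u_p = 7*exp(-t)/18.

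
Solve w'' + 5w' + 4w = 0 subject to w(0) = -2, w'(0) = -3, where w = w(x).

w = -11*exp(-x)/3 + 5*exp(-4*x)/3

Characteristic equation r² + 5r + 4 = 0 factors as (r + 4)(r + 1) = 0, so r = -4, -1.
Hence w_h = C1*exp(-4*x) + C2*exp(-x).
Apply the initial conditions: w(0) = C1 + C2 = -2 and w'(0) = -C2 - 4*C1 = -3. Solving gives C1 = 5/3, C2 = -11/3.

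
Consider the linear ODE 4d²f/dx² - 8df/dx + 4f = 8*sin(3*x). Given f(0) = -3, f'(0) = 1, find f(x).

Divide through by 4: f'' - 2f' + f = 2*sin(3*x).
Characteristic equation r² - 2r + 1 = 0 has discriminant (-2)² - 4·(1) = 0, so r = 1 is a repeated root.
Hence f_h = (C1 + C2*x)*exp(x).
Try f_p = A*cos(3*x) + B*sin(3*x). Substituting and equating the coefficients of cos(3x) and sin(3x) gives A = 3/25, B = -4/25, so f_p = -4*sin(3*x)/25 + 3*cos(3*x)/25.
General solution: f = -4*sin(3*x)/25 + 3*cos(3*x)/25 + C1*exp(x) + C2*x*exp(x).
Apply the initial conditions: f(0) = 3/25 + C1 = -3 and f'(0) = -12/25 + C1 + C2 = 1. Solving gives C1 = -78/25, C2 = 23/5.

f = -78*exp(x)/25 - 4*sin(3*x)/25 + 3*cos(3*x)/25 + 23*x*exp(x)/5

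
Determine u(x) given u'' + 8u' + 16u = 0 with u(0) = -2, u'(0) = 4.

u = -2*exp(-4*x) - 4*x*exp(-4*x)

Characteristic equation r² + 8r + 16 = 0 has discriminant (8)² - 4·(16) = 0, so r = -4 is a repeated root.
Hence u_h = (C1 + C2*x)*exp(-4*x).
Apply the initial conditions: u(0) = C1 = -2 and u'(0) = C2 - 4*C1 = 4. Solving gives C1 = -2, C2 = -4.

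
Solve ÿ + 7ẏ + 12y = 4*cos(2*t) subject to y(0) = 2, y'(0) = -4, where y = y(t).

y = -6*exp(-4*t)/5 + 8*cos(2*t)/65 + 14*sin(2*t)/65 + 40*exp(-3*t)/13

Characteristic equation r² + 7r + 12 = 0 factors as (r + 4)(r + 3) = 0, so r = -4, -3.
Hence y_h = C1*exp(-4*t) + C2*exp(-3*t).
Try y_p = A*cos(2*t) + B*sin(2*t). Substituting and equating the coefficients of cos(2t) and sin(2t) gives A = 8/65, B = 14/65, so y_p = 8*cos(2*t)/65 + 14*sin(2*t)/65.
General solution: y = 8*cos(2*t)/65 + 14*sin(2*t)/65 + C1*exp(-4*t) + C2*exp(-3*t).
Apply the initial conditions: y(0) = 8/65 + C1 + C2 = 2 and y'(0) = 28/65 - 4*C1 - 3*C2 = -4. Solving gives C1 = -6/5, C2 = 40/13.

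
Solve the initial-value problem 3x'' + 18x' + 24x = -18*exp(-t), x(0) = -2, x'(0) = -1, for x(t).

x = -2*exp(-t) - 3*exp(-2*t)/2 + 3*exp(-4*t)/2

Divide through by 3: x'' + 6x' + 8x = -6*exp(-t).
Characteristic equation r² + 6r + 8 = 0 factors as (r + 2)(r + 4) = 0, so r = -2, -4.
Hence x_h = C1*exp(-2*t) + C2*exp(-4*t).
Try x_p = A*exp(-t). Substituting into the equation and dividing by exp(-t) gives A = -2, so x_p = -2*exp(-t).
General solution: x = -2*exp(-t) + C1*exp(-2*t) + C2*exp(-4*t).
Apply the initial conditions: x(0) = -2 + C1 + C2 = -2 and x'(0) = 2 - 4*C2 - 2*C1 = -1. Solving gives C1 = -3/2, C2 = 3/2.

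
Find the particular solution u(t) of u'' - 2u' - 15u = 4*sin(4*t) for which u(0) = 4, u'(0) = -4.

u = -124*sin(4*t)/1025 + 32*cos(4*t)/1025 + 43*exp(5*t)/41 + 73*exp(-3*t)/25

Characteristic equation r² - 2r - 15 = 0 factors as (r + 3)(r - 5) = 0, so r = -3, 5.
Hence u_h = C1*exp(-3*t) + C2*exp(5*t).
Try u_p = A*cos(4*t) + B*sin(4*t). Substituting and equating the coefficients of cos(4t) and sin(4t) gives A = 32/1025, B = -124/1025, so u_p = -124*sin(4*t)/1025 + 32*cos(4*t)/1025.
General solution: u = -124*sin(4*t)/1025 + 32*cos(4*t)/1025 + C1*exp(-3*t) + C2*exp(5*t).
Apply the initial conditions: u(0) = 32/1025 + C1 + C2 = 4 and u'(0) = -496/1025 - 3*C1 + 5*C2 = -4. Solving gives C1 = 73/25, C2 = 43/41.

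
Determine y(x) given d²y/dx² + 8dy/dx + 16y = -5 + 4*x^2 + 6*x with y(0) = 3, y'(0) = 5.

y = -13/32 + x**2/4 + x/8 + 109*exp(-4*x)/32 + 37*x*exp(-4*x)/2

Characteristic equation r² + 8r + 16 = 0 has discriminant (8)² - 4·(16) = 0, so r = -4 is a repeated root.
Hence y_h = (C1 + C2*x)*exp(-4*x).
For the particular solution try y_p = A0 + A1*x + A2*x^2. Substituting and matching coefficients of each power of x gives A0 = -13/32, A1 = 1/8, A2 = 1/4, so y_p = -13/32 + x^2/4 + x/8.
General solution: y = -13/32 + x^2/4 + x/8 + C1*exp(-4*x) + C2*x*exp(-4*x).
Apply the initial conditions: y(0) = -13/32 + C1 = 3 and y'(0) = 1/8 + C2 - 4*C1 = 5. Solving gives C1 = 109/32, C2 = 37/2.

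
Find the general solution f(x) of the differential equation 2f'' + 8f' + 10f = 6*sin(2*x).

Divide through by 2: f'' + 4f' + 5f = 3*sin(2*x).
Characteristic equation r² + 4r + 5 = 0 has discriminant (4)² - 4·(5) = -4 < 0, so r = -2 ± i.
Hence f_h = C1*cos(x)*exp(-2*x) + C2*exp(-2*x)*sin(x).
Try f_p = A*cos(2*x) + B*sin(2*x). Substituting and equating the coefficients of cos(2x) and sin(2x) gives A = -24/65, B = 3/65, so f_p = -24*cos(2*x)/65 + 3*sin(2*x)/65.

f = -24*cos(2*x)/65 + 3*sin(2*x)/65 + C1*cos(x)*exp(-2*x) + C2*exp(-2*x)*sin(x)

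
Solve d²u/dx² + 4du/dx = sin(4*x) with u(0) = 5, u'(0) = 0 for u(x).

Characteristic equation r² + 4r = 0 factors as (r + 4)r = 0, so r = -4, 0.
Hence u_h = C1*exp(-4*x) + C2.
Try u_p = A*cos(4*x) + B*sin(4*x). Substituting and equating the coefficients of cos(4x) and sin(4x) gives A = -1/32, B = -1/32, so u_p = -cos(4*x)/32 - sin(4*x)/32.
General solution: u = C2 - cos(4*x)/32 - sin(4*x)/32 + C1*exp(-4*x).
Apply the initial conditions: u(0) = -1/32 + C1 + C2 = 5 and u'(0) = -1/8 - 4*C1 = 0. Solving gives C1 = -1/32, C2 = 81/16.

u = 81/16 - cos(4*x)/32 - exp(-4*x)/32 - sin(4*x)/32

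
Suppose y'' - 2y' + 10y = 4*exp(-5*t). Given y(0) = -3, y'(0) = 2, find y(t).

y = 4*exp(-5*t)/45 - 139*cos(3*t)*exp(t)/45 + 83*exp(t)*sin(3*t)/45

Characteristic equation r² - 2r + 10 = 0 has discriminant (-2)² - 4·(10) = -36 < 0, so r = 1 ± 3i.
Hence y_h = C1*cos(3*t)*exp(t) + C2*exp(t)*sin(3*t).
Try y_p = A*exp(-5*t). Substituting into the equation and dividing by exp(-5*t) gives A = 4/45, so y_p = 4*exp(-5*t)/45.
General solution: y = 4*exp(-5*t)/45 + C1*cos(3*t)*exp(t) + C2*exp(t)*sin(3*t).
Apply the initial conditions: y(0) = 4/45 + C1 = -3 and y'(0) = -4/9 + C1 + 3*C2 = 2. Solving gives C1 = -139/45, C2 = 83/45.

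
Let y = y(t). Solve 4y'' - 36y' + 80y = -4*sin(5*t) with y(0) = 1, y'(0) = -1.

Divide through by 4: y'' - 9y' + 20y = -sin(5*t).
Characteristic equation r² - 9r + 20 = 0 factors as (r - 4)(r - 5) = 0, so r = 4, 5.
Hence y_h = C1*exp(4*t) + C2*exp(5*t).
Try y_p = A*cos(5*t) + B*sin(5*t). Substituting and equating the coefficients of cos(5t) and sin(5t) gives A = -9/410, B = 1/410, so y_p = -9*cos(5*t)/410 + sin(5*t)/410.
General solution: y = -9*cos(5*t)/410 + sin(5*t)/410 + C1*exp(4*t) + C2*exp(5*t).
Apply the initial conditions: y(0) = -9/410 + C1 + C2 = 1 and y'(0) = 1/82 + 4*C1 + 5*C2 = -1. Solving gives C1 = 251/41, C2 = -51/10.

y = -51*exp(5*t)/10 - 9*cos(5*t)/410 + sin(5*t)/410 + 251*exp(4*t)/41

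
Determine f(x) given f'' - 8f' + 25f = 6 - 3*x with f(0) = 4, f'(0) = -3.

f = 126/625 - 3*x/25 - 11296*exp(4*x)*sin(3*x)/1875 + 2374*cos(3*x)*exp(4*x)/625

Characteristic equation r² - 8r + 25 = 0 has discriminant (-8)² - 4·(25) = -36 < 0, so r = 4 ± 3i.
Hence f_h = C1*cos(3*x)*exp(4*x) + C2*exp(4*x)*sin(3*x).
For the particular solution try f_p = A0 + A1*x. Substituting and matching coefficients of each power of x gives A0 = 126/625, A1 = -3/25, so f_p = 126/625 - 3*x/25.
General solution: f = 126/625 - 3*x/25 + C1*cos(3*x)*exp(4*x) + C2*exp(4*x)*sin(3*x).
Apply the initial conditions: f(0) = 126/625 + C1 = 4 and f'(0) = -3/25 + 3*C2 + 4*C1 = -3. Solving gives C1 = 2374/625, C2 = -11296/1875.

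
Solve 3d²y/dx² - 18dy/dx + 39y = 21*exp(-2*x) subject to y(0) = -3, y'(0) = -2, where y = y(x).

Divide through by 3: y'' - 6y' + 13y = 7*exp(-2*x).
Characteristic equation r² - 6r + 13 = 0 has discriminant (-6)² - 4·(13) = -16 < 0, so r = 3 ± 2i.
Hence y_h = C1*cos(2*x)*exp(3*x) + C2*exp(3*x)*sin(2*x).
Try y_p = A*exp(-2*x). Substituting into the equation and dividing by exp(-2*x) gives A = 7/29, so y_p = 7*exp(-2*x)/29.
General solution: y = 7*exp(-2*x)/29 + C1*cos(2*x)*exp(3*x) + C2*exp(3*x)*sin(2*x).
Apply the initial conditions: y(0) = 7/29 + C1 = -3 and y'(0) = -14/29 + 2*C2 + 3*C1 = -2. Solving gives C1 = -94/29, C2 = 119/29.

y = 7*exp(-2*x)/29 - 94*cos(2*x)*exp(3*x)/29 + 119*exp(3*x)*sin(2*x)/29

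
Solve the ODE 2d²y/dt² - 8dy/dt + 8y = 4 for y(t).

y = 1/2 + C1*exp(2*t) + C2*t*exp(2*t)

Divide through by 2: y'' - 4y' + 4y = 2.
Characteristic equation r² - 4r + 4 = 0 has discriminant (-4)² - 4·(4) = 0, so r = 2 is a repeated root.
Hence y_h = (C1 + C2*t)*exp(2*t).
For the particular solution try y_p = A0. Substituting and matching coefficients of each power of t gives A0 = 1/2, so y_p = 1/2.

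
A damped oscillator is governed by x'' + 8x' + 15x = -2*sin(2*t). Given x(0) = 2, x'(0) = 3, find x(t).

Characteristic equation r² + 8r + 15 = 0 factors as (r + 5)(r + 3) = 0, so r = -5, -3.
Hence x_h = C1*exp(-5*t) + C2*exp(-3*t).
Try x_p = A*cos(2*t) + B*sin(2*t). Substituting and equating the coefficients of cos(2t) and sin(2t) gives A = 32/377, B = -22/377, so x_p = -22*sin(2*t)/377 + 32*cos(2*t)/377.
General solution: x = -22*sin(2*t)/377 + 32*cos(2*t)/377 + C1*exp(-5*t) + C2*exp(-3*t).
Apply the initial conditions: x(0) = 32/377 + C1 + C2 = 2 and x'(0) = -44/377 - 5*C1 - 3*C2 = 3. Solving gives C1 = -257/58, C2 = 165/26.

x = -257*exp(-5*t)/58 - 22*sin(2*t)/377 + 32*cos(2*t)/377 + 165*exp(-3*t)/26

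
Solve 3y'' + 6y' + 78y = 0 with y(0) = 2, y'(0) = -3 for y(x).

Divide through by 3: y'' + 2y' + 26y = 0.
Characteristic equation r² + 2r + 26 = 0 has discriminant (2)² - 4·(26) = -100 < 0, so r = -1 ± 5i.
Hence y_h = C1*cos(5*x)*exp(-x) + C2*exp(-x)*sin(5*x).
Apply the initial conditions: y(0) = C1 = 2 and y'(0) = -C1 + 5*C2 = -3. Solving gives C1 = 2, C2 = -1/5.

y = 2*cos(5*x)*exp(-x) - exp(-x)*sin(5*x)/5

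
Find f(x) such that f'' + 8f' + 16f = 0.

Characteristic equation r² + 8r + 16 = 0 has discriminant (8)² - 4·(16) = 0, so r = -4 is a repeated root.
Hence f_h = (C1 + C2*x)*exp(-4*x).

f = C1*exp(-4*x) + C2*x*exp(-4*x)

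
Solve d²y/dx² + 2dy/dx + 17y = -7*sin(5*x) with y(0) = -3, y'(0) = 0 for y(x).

Characteristic equation r² + 2r + 17 = 0 has discriminant (2)² - 4·(17) = -64 < 0, so r = -1 ± 4i.
Hence y_h = C1*cos(4*x)*exp(-x) + C2*exp(-x)*sin(4*x).
Try y_p = A*cos(5*x) + B*sin(5*x). Substituting and equating the coefficients of cos(5x) and sin(5x) gives A = 35/82, B = 14/41, so y_p = 14*sin(5*x)/41 + 35*cos(5*x)/82.
General solution: y = 14*sin(5*x)/41 + 35*cos(5*x)/82 + C1*cos(4*x)*exp(-x) + C2*exp(-x)*sin(4*x).
Apply the initial conditions: y(0) = 35/82 + C1 = -3 and y'(0) = 70/41 - C1 + 4*C2 = 0. Solving gives C1 = -281/82, C2 = -421/328.

y = 14*sin(5*x)/41 + 35*cos(5*x)/82 - 421*exp(-x)*sin(4*x)/328 - 281*cos(4*x)*exp(-x)/82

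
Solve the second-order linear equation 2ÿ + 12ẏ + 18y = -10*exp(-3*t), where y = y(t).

Divide through by 2: y'' + 6y' + 9y = -5*exp(-3*t).
Characteristic equation r² + 6r + 9 = 0 has discriminant (6)² - 4·(9) = 0, so r = -3 is a repeated root.
Hence y_h = (C1 + C2*t)*exp(-3*t).
Since exp(-3*t) solves the homogeneous equation (r = -3 is a root of multiplicity 2), multiply the trial by t^2. Try y_p = A*t^2*exp(-3*t). Substituting into the equation and dividing by exp(-3*t) gives A = -5/2, so y_p = -5*t^2*exp(-3*t)/2.

y = C1*exp(-3*t) - 5*t**2*exp(-3*t)/2 + C2*t*exp(-3*t)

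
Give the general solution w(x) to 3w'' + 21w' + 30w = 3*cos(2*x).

w = 3*cos(2*x)/116 + 7*sin(2*x)/116 + C1*exp(-2*x) + C2*exp(-5*x)

Divide through by 3: w'' + 7w' + 10w = cos(2*x).
Characteristic equation r² + 7r + 10 = 0 factors as (r + 2)(r + 5) = 0, so r = -2, -5.
Hence w_h = C1*exp(-2*x) + C2*exp(-5*x).
Try w_p = A*cos(2*x) + B*sin(2*x). Substituting and equating the coefficients of cos(2x) and sin(2x) gives A = 3/116, B = 7/116, so w_p = 3*cos(2*x)/116 + 7*sin(2*x)/116.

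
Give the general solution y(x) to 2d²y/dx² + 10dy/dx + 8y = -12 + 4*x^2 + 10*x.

Divide through by 2: y'' + 5y' + 4y = -6 + 2*x^2 + 5*x.
Characteristic equation r² + 5r + 4 = 0 factors as (r + 4)(r + 1) = 0, so r = -4, -1.
Hence y_h = C1*exp(-4*x) + C2*exp(-x).
For the particular solution try y_p = A0 + A1*x + A2*x^2. Substituting and matching coefficients of each power of x gives A0 = -7/4, A1 = 0, A2 = 1/2, so y_p = -7/4 + x^2/2.

y = -7/4 + x**2/2 + C1*exp(-4*x) + C2*exp(-x)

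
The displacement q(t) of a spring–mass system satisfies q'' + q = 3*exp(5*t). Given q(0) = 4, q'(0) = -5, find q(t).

Characteristic equation r² + 1 = 0 has discriminant (0)² - 4·(1) = -4 < 0, so r = ± i.
Hence q_h = C1*cos(t) + C2*sin(t).
Try q_p = A*exp(5*t). Substituting into the equation and dividing by exp(5*t) gives A = 3/26, so q_p = 3*exp(5*t)/26.
General solution: q = 3*exp(5*t)/26 + C1*cos(t) + C2*sin(t).
Apply the initial conditions: q(0) = 3/26 + C1 = 4 and q'(0) = 15/26 + C2 = -5. Solving gives C1 = 101/26, C2 = -145/26.

q = -145*sin(t)/26 + 3*exp(5*t)/26 + 101*cos(t)/26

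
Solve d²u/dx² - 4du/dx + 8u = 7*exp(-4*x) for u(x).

u = 7*exp(-4*x)/40 + C1*cos(2*x)*exp(2*x) + C2*exp(2*x)*sin(2*x)

Characteristic equation r² - 4r + 8 = 0 has discriminant (-4)² - 4·(8) = -16 < 0, so r = 2 ± 2i.
Hence u_h = C1*cos(2*x)*exp(2*x) + C2*exp(2*x)*sin(2*x).
Try u_p = A*exp(-4*x). Substituting into the equation and dividing by exp(-4*x) gives A = 7/40, so u_p = 7*exp(-4*x)/40.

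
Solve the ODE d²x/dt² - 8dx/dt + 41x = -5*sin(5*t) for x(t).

Characteristic equation r² - 8r + 41 = 0 has discriminant (-8)² - 4·(41) = -100 < 0, so r = 4 ± 5i.
Hence x_h = C1*cos(5*t)*exp(4*t) + C2*exp(4*t)*sin(5*t).
Try x_p = A*cos(5*t) + B*sin(5*t). Substituting and equating the coefficients of cos(5t) and sin(5t) gives A = -25/232, B = -5/116, so x_p = -25*cos(5*t)/232 - 5*sin(5*t)/116.

x = -25*cos(5*t)/232 - 5*sin(5*t)/116 + C1*cos(5*t)*exp(4*t) + C2*exp(4*t)*sin(5*t)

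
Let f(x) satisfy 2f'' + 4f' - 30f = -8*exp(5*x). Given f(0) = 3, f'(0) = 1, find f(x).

Divide through by 2: f'' + 2f' - 15f = -4*exp(5*x).
Characteristic equation r² + 2r - 15 = 0 factors as (r + 5)(r - 3) = 0, so r = -5, 3.
Hence f_h = C1*exp(-5*x) + C2*exp(3*x).
Try f_p = A*exp(5*x). Substituting into the equation and dividing by exp(5*x) gives A = -1/5, so f_p = -exp(5*x)/5.
General solution: f = -exp(5*x)/5 + C1*exp(-5*x) + C2*exp(3*x).
Apply the initial conditions: f(0) = -1/5 + C1 + C2 = 3 and f'(0) = -1 - 5*C1 + 3*C2 = 1. Solving gives C1 = 19/20, C2 = 9/4.

f = -exp(5*x)/5 + 9*exp(3*x)/4 + 19*exp(-5*x)/20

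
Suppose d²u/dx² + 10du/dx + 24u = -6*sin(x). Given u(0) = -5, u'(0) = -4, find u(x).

u = -292*exp(-4*x)/17 - 138*sin(x)/629 + 60*cos(x)/629 + 447*exp(-6*x)/37

Characteristic equation r² + 10r + 24 = 0 factors as (r + 6)(r + 4) = 0, so r = -6, -4.
Hence u_h = C1*exp(-6*x) + C2*exp(-4*x).
Try u_p = A*cos(x) + B*sin(x). Substituting and equating the coefficients of cos(x) and sin(x) gives A = 60/629, B = -138/629, so u_p = -138*sin(x)/629 + 60*cos(x)/629.
General solution: u = -138*sin(x)/629 + 60*cos(x)/629 + C1*exp(-6*x) + C2*exp(-4*x).
Apply the initial conditions: u(0) = 60/629 + C1 + C2 = -5 and u'(0) = -138/629 - 6*C1 - 4*C2 = -4. Solving gives C1 = 447/37, C2 = -292/17.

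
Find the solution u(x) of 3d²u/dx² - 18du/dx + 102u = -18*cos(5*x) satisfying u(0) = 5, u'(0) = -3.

u = -6*cos(5*x)/109 + 20*sin(5*x)/109 - 416*exp(3*x)*sin(5*x)/109 + 551*cos(5*x)*exp(3*x)/109

Divide through by 3: u'' - 6u' + 34u = -6*cos(5*x).
Characteristic equation r² - 6r + 34 = 0 has discriminant (-6)² - 4·(34) = -100 < 0, so r = 3 ± 5i.
Hence u_h = C1*cos(5*x)*exp(3*x) + C2*exp(3*x)*sin(5*x).
Try u_p = A*cos(5*x) + B*sin(5*x). Substituting and equating the coefficients of cos(5x) and sin(5x) gives A = -6/109, B = 20/109, so u_p = -6*cos(5*x)/109 + 20*sin(5*x)/109.
General solution: u = -6*cos(5*x)/109 + 20*sin(5*x)/109 + C1*cos(5*x)*exp(3*x) + C2*exp(3*x)*sin(5*x).
Apply the initial conditions: u(0) = -6/109 + C1 = 5 and u'(0) = 100/109 + 3*C1 + 5*C2 = -3. Solving gives C1 = 551/109, C2 = -416/109.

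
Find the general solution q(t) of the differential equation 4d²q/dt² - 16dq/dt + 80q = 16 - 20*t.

Divide through by 4: q'' - 4q' + 20q = 4 - 5*t.
Characteristic equation r² - 4r + 20 = 0 has discriminant (-4)² - 4·(20) = -64 < 0, so r = 2 ± 4i.
Hence q_h = C1*cos(4*t)*exp(2*t) + C2*exp(2*t)*sin(4*t).
For the particular solution try q_p = A0 + A1*t. Substituting and matching coefficients of each power of t gives A0 = 3/20, A1 = -1/4, so q_p = 3/20 - t/4.

q = 3/20 - t/4 + C1*cos(4*t)*exp(2*t) + C2*exp(2*t)*sin(4*t)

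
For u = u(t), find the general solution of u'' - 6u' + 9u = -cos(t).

Characteristic equation r² - 6r + 9 = 0 has discriminant (-6)² - 4·(9) = 0, so r = 3 is a repeated root.
Hence u_h = (C1 + C2*t)*exp(3*t).
Try u_p = A*cos(t) + B*sin(t). Substituting and equating the coefficients of cos(t) and sin(t) gives A = -2/25, B = 3/50, so u_p = -2*cos(t)/25 + 3*sin(t)/50.

u = -2*cos(t)/25 + 3*sin(t)/50 + C1*exp(3*t) + C2*t*exp(3*t)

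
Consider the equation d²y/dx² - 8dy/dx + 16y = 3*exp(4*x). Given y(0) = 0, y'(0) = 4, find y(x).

y = 4*x*exp(4*x) + 3*x**2*exp(4*x)/2

Characteristic equation r² - 8r + 16 = 0 has discriminant (-8)² - 4·(16) = 0, so r = 4 is a repeated root.
Hence y_h = (C1 + C2*x)*exp(4*x).
Since exp(4*x) solves the homogeneous equation (r = 4 is a root of multiplicity 2), multiply the trial by x^2. Try y_p = A*x^2*exp(4*x). Substituting into the equation and dividing by exp(4*x) gives A = 3/2, so y_p = 3*x^2*exp(4*x)/2.
General solution: y = C1*exp(4*x) + 3*x^2*exp(4*x)/2 + C2*x*exp(4*x).
Apply the initial conditions: y(0) = C1 = 0 and y'(0) = C2 + 4*C1 = 4. Solving gives C1 = 0, C2 = 4.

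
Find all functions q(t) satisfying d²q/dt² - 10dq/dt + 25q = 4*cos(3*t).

Characteristic equation r² - 10r + 25 = 0 has discriminant (-10)² - 4·(25) = 0, so r = 5 is a repeated root.
Hence q_h = (C1 + C2*t)*exp(5*t).
Try q_p = A*cos(3*t) + B*sin(3*t). Substituting and equating the coefficients of cos(3t) and sin(3t) gives A = 16/289, B = -30/289, so q_p = -30*sin(3*t)/289 + 16*cos(3*t)/289.

q = -30*sin(3*t)/289 + 16*cos(3*t)/289 + C1*exp(5*t) + C2*t*exp(5*t)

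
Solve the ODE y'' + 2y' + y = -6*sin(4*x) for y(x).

y = 48*cos(4*x)/289 + 90*sin(4*x)/289 + C1*exp(-x) + C2*x*exp(-x)

Characteristic equation r² + 2r + 1 = 0 has discriminant (2)² - 4·(1) = 0, so r = -1 is a repeated root.
Hence y_h = (C1 + C2*x)*exp(-x).
Try y_p = A*cos(4*x) + B*sin(4*x). Substituting and equating the coefficients of cos(4x) and sin(4x) gives A = 48/289, B = 90/289, so y_p = 48*cos(4*x)/289 + 90*sin(4*x)/289.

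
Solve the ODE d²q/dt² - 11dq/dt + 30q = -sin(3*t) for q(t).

Characteristic equation r² - 11r + 30 = 0 factors as (r - 5)(r - 6) = 0, so r = 5, 6.
Hence q_h = C1*exp(5*t) + C2*exp(6*t).
Try q_p = A*cos(3*t) + B*sin(3*t). Substituting and equating the coefficients of cos(3t) and sin(3t) gives A = -11/510, B = -7/510, so q_p = -11*cos(3*t)/510 - 7*sin(3*t)/510.

q = -11*cos(3*t)/510 - 7*sin(3*t)/510 + C1*exp(5*t) + C2*exp(6*t)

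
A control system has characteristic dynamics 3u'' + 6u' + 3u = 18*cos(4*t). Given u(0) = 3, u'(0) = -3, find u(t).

Divide through by 3: u'' + 2u' + u = 6*cos(4*t).
Characteristic equation r² + 2r + 1 = 0 has discriminant (2)² - 4·(1) = 0, so r = -1 is a repeated root.
Hence u_h = (C1 + C2*t)*exp(-t).
Try u_p = A*cos(4*t) + B*sin(4*t). Substituting and equating the coefficients of cos(4t) and sin(4t) gives A = -90/289, B = 48/289, so u_p = -90*cos(4*t)/289 + 48*sin(4*t)/289.
General solution: u = -90*cos(4*t)/289 + 48*sin(4*t)/289 + C1*exp(-t) + C2*t*exp(-t).
Apply the initial conditions: u(0) = -90/289 + C1 = 3 and u'(0) = 192/289 + C2 - C1 = -3. Solving gives C1 = 957/289, C2 = -6/17.

u = -90*cos(4*t)/289 + 48*sin(4*t)/289 + 957*exp(-t)/289 - 6*t*exp(-t)/17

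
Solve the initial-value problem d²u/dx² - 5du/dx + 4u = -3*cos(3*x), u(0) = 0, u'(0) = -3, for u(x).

Characteristic equation r² - 5r + 4 = 0 factors as (r - 1)(r - 4) = 0, so r = 1, 4.
Hence u_h = C1*exp(x) + C2*exp(4*x).
Try u_p = A*cos(3*x) + B*sin(3*x). Substituting and equating the coefficients of cos(3x) and sin(3x) gives A = 3/50, B = 9/50, so u_p = 3*cos(3*x)/50 + 9*sin(3*x)/50.
General solution: u = 3*cos(3*x)/50 + 9*sin(3*x)/50 + C1*exp(x) + C2*exp(4*x).
Apply the initial conditions: u(0) = 3/50 + C1 + C2 = 0 and u'(0) = 27/50 + C1 + 4*C2 = -3. Solving gives C1 = 11/10, C2 = -29/25.

u = -29*exp(4*x)/25 + 3*cos(3*x)/50 + 9*sin(3*x)/50 + 11*exp(x)/10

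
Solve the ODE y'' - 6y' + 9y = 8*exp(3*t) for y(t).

Characteristic equation r² - 6r + 9 = 0 has discriminant (-6)² - 4·(9) = 0, so r = 3 is a repeated root.
Hence y_h = (C1 + C2*t)*exp(3*t).
Since exp(3*t) solves the homogeneous equation (r = 3 is a root of multiplicity 2), multiply the trial by t^2. Try y_p = A*t^2*exp(3*t). Substituting into the equation and dividing by exp(3*t) gives A = 4, so y_p = 4*t^2*exp(3*t).

y = C1*exp(3*t) + 4*t**2*exp(3*t) + C2*t*exp(3*t)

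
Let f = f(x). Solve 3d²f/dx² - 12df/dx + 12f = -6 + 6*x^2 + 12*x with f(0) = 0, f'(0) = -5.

Divide through by 3: f'' - 4f' + 4f = -2 + 2*x^2 + 4*x.
Characteristic equation r² - 4r + 4 = 0 has discriminant (-4)² - 4·(4) = 0, so r = 2 is a repeated root.
Hence f_h = (C1 + C2*x)*exp(2*x).
For the particular solution try f_p = A0 + A1*x + A2*x^2. Substituting and matching coefficients of each power of x gives A0 = 5/4, A1 = 2, A2 = 1/2, so f_p = 5/4 + x^2/2 + 2*x.
General solution: f = 5/4 + x^2/2 + 2*x + C1*exp(2*x) + C2*x*exp(2*x).
Apply the initial conditions: f(0) = 5/4 + C1 = 0 and f'(0) = 2 + C2 + 2*C1 = -5. Solving gives C1 = -5/4, C2 = -9/2.

f = 5/4 + x**2/2 + 2*x - 5*exp(2*x)/4 - 9*x*exp(2*x)/2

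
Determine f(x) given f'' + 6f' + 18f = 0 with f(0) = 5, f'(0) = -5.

f = 5*cos(3*x)*exp(-3*x) + 10*exp(-3*x)*sin(3*x)/3

Characteristic equation r² + 6r + 18 = 0 has discriminant (6)² - 4·(18) = -36 < 0, so r = -3 ± 3i.
Hence f_h = C1*cos(3*x)*exp(-3*x) + C2*exp(-3*x)*sin(3*x).
Apply the initial conditions: f(0) = C1 = 5 and f'(0) = -3*C1 + 3*C2 = -5. Solving gives C1 = 5, C2 = 10/3.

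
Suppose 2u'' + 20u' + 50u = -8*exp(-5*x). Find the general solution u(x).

Divide through by 2: u'' + 10u' + 25u = -4*exp(-5*x).
Characteristic equation r² + 10r + 25 = 0 has discriminant (10)² - 4·(25) = 0, so r = -5 is a repeated root.
Hence u_h = (C1 + C2*x)*exp(-5*x).
Since exp(-5*x) solves the homogeneous equation (r = -5 is a root of multiplicity 2), multiply the trial by x^2. Try u_p = A*x^2*exp(-5*x). Substituting into the equation and dividing by exp(-5*x) gives A = -2, so u_p = -2*x^2*exp(-5*x).

u = C1*exp(-5*x) - 2*x**2*exp(-5*x) + C2*x*exp(-5*x)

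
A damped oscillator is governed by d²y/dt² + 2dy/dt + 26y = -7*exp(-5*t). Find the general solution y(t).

Characteristic equation r² + 2r + 26 = 0 has discriminant (2)² - 4·(26) = -100 < 0, so r = -1 ± 5i.
Hence y_h = C1*cos(5*t)*exp(-t) + C2*exp(-t)*sin(5*t).
Try y_p = A*exp(-5*t). Substituting into the equation and dividing by exp(-5*t) gives A = -7/41, so y_p = -7*exp(-5*t)/41.

y = -7*exp(-5*t)/41 + C1*cos(5*t)*exp(-t) + C2*exp(-t)*sin(5*t)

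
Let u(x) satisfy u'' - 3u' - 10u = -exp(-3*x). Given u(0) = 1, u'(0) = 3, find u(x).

u = -exp(-3*x)/8 + 3*exp(-2*x)/7 + 39*exp(5*x)/56

Characteristic equation r² - 3r - 10 = 0 factors as (r - 5)(r + 2) = 0, so r = 5, -2.
Hence u_h = C1*exp(5*x) + C2*exp(-2*x).
Try u_p = A*exp(-3*x). Substituting into the equation and dividing by exp(-3*x) gives A = -1/8, so u_p = -exp(-3*x)/8.
General solution: u = -exp(-3*x)/8 + C1*exp(5*x) + C2*exp(-2*x).
Apply the initial conditions: u(0) = -1/8 + C1 + C2 = 1 and u'(0) = 3/8 - 2*C2 + 5*C1 = 3. Solving gives C1 = 39/56, C2 = 3/7.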